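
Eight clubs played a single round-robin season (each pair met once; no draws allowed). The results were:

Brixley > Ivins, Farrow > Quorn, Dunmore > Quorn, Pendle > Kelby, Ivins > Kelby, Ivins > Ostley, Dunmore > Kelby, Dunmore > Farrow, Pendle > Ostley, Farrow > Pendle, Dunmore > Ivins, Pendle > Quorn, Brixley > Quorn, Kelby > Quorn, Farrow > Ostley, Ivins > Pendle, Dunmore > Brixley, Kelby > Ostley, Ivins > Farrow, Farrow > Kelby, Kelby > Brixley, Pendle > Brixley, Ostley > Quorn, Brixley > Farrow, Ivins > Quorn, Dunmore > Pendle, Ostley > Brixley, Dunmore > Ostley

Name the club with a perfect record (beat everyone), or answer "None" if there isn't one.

Dunmore

Dunmore has 7 wins out of 7 opponents — a perfect record.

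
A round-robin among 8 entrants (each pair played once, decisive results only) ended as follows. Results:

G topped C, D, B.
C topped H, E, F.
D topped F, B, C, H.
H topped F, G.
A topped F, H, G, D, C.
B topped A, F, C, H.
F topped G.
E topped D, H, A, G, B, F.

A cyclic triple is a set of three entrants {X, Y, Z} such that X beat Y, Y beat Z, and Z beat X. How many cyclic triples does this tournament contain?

Win totals: A 5, B 4, C 3, D 4, E 6, F 1, G 3, H 2.
An entrant with w wins dominates both others in C(w,2) triples; summing gives 10 + 6 + 3 + 6 + 15 + 0 + 3 + 1 = 44 transitive triples.
Total triples C(8,3) = 56, so cyclic triples = 56 − 44 = 12.

12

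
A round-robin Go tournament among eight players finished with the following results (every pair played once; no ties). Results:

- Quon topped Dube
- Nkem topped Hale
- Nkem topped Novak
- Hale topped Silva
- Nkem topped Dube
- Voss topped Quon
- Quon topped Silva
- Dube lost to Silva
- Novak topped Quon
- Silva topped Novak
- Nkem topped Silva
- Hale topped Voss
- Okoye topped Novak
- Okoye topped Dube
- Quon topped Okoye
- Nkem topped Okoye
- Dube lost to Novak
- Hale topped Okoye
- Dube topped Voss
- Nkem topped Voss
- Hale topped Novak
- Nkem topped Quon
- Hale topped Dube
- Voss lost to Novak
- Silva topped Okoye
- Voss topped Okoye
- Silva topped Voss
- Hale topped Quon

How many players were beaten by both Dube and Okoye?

0

Dube beat: Voss.
Okoye beat: Dube, Novak.
No one was beaten by both.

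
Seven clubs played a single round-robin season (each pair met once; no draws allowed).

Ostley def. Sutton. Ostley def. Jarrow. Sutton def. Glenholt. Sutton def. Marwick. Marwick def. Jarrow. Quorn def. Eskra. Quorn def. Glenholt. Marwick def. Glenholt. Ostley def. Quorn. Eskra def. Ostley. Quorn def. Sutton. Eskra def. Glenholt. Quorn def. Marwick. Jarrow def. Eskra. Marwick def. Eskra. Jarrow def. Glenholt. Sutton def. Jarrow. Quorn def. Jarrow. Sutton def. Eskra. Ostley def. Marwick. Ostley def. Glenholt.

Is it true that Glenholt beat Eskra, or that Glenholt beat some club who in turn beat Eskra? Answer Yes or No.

Glenholt did not beat Eskra directly.
Glenholt beat no one, so there is no intermediate club.

No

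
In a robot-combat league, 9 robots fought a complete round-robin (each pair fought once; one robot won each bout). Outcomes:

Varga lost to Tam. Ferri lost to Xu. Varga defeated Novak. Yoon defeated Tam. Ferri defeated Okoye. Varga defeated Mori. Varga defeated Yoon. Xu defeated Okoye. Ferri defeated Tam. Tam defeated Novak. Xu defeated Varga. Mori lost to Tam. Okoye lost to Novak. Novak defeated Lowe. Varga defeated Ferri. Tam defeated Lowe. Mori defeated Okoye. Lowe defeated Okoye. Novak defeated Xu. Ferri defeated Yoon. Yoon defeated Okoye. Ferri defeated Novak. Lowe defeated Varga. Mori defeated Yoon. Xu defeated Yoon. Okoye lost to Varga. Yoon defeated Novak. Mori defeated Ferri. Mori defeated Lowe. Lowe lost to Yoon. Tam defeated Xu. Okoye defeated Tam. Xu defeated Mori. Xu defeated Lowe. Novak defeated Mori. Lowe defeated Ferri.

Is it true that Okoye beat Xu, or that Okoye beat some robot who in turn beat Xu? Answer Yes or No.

Okoye did not beat Xu directly.
Okoye beat Tam. Of those, Tam beat Xu.

Yes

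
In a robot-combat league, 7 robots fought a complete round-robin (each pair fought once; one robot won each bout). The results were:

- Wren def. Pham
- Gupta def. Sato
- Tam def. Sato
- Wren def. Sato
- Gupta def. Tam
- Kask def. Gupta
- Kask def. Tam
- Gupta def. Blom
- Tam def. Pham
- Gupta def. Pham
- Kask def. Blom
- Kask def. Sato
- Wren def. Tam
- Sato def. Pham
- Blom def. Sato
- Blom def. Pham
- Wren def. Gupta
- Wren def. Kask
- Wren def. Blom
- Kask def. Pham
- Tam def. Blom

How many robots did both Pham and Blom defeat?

0

Pham beat: no one.
Blom beat: Pham, Sato.
No one was beaten by both.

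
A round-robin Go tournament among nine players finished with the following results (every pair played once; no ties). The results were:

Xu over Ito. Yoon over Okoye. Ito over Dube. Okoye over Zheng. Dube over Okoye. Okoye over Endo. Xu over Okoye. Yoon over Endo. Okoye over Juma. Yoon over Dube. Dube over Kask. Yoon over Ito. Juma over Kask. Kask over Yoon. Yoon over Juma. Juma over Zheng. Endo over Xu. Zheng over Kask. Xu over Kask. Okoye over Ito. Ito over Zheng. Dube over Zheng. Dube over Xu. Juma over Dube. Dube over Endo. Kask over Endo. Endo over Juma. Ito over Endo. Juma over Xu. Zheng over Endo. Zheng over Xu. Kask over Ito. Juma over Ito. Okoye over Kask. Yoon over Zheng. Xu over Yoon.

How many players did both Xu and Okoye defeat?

Xu beat: Yoon, Ito, Kask, Okoye.
Okoye beat: Zheng, Ito, Juma, Kask, Endo.
Both beat: Ito, Kask — 2.

2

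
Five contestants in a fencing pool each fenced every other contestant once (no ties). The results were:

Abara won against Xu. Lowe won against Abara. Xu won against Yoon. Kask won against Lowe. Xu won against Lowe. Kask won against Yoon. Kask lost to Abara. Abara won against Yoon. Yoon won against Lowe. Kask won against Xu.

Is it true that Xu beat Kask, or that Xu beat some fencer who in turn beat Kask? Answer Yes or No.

No

Xu did not beat Kask directly.
Xu beat Lowe, Yoon, but each of them lost to Kask. No two-step path.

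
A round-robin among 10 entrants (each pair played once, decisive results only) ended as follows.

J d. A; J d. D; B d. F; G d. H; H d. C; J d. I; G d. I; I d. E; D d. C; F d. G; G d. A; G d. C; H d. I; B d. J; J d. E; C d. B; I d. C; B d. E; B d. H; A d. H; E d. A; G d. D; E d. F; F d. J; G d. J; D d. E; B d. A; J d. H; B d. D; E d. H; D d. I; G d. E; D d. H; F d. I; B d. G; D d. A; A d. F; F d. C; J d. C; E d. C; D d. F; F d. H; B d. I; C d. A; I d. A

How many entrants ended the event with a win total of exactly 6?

Win totals: A 2, B 8, C 2, D 6, E 4, F 5, G 7, H 2, I 3, J 6.
Exactly 6: D, J — 2 entrants.

2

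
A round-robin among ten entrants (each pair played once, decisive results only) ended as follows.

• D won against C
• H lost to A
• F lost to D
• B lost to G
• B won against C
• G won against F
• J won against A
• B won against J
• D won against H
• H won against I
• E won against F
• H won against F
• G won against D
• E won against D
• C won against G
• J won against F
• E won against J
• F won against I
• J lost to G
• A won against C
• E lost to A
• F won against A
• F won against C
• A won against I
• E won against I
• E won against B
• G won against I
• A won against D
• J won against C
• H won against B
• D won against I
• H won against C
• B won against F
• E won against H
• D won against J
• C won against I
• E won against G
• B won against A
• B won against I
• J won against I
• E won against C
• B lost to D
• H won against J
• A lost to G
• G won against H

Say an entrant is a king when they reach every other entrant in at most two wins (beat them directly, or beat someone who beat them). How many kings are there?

A reaches everyone (king).
B reaches everyone (king).
C cannot reach E in two steps.
D cannot reach E in two steps.
E reaches everyone (king).
F cannot reach B, J in two steps.
G reaches everyone (king).
H cannot reach D, E in two steps.
I cannot reach A, B, C, D, E, F, G, H, J in two steps.
J cannot reach B in two steps.
Kings: A, B, E, G — 4.

4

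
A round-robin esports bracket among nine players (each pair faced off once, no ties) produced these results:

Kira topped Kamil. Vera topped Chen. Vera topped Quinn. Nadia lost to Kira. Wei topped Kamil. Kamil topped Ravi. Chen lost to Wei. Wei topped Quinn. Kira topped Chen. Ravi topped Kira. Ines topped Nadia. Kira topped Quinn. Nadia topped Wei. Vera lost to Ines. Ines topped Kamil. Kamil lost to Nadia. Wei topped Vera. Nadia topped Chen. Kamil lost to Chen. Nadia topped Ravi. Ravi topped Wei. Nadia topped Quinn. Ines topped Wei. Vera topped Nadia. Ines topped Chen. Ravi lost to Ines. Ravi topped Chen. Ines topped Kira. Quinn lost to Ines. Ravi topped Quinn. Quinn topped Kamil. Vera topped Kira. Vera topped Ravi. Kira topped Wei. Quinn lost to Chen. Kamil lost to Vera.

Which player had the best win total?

Win totals: Kamil 1, Ravi 4, Nadia 5, Quinn 1, Wei 4, Kira 5, Chen 2, Ines 8, Vera 6.
Ines leads with 8 wins (next highest: 6).

Ines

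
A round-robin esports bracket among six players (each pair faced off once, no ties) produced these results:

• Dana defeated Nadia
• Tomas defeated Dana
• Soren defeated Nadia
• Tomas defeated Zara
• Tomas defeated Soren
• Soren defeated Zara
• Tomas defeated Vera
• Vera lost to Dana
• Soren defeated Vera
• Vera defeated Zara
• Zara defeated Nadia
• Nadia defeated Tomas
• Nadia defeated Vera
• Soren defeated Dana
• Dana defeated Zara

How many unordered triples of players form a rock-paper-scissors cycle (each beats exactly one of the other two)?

Win totals: Dana 3, Soren 4, Nadia 2, Vera 1, Tomas 4, Zara 1.
A player with w wins dominates both others in C(w,2) triples; summing gives 3 + 6 + 1 + 0 + 6 + 0 = 16 transitive triples.
Total triples C(6,3) = 20, so cyclic triples = 20 − 16 = 4.

4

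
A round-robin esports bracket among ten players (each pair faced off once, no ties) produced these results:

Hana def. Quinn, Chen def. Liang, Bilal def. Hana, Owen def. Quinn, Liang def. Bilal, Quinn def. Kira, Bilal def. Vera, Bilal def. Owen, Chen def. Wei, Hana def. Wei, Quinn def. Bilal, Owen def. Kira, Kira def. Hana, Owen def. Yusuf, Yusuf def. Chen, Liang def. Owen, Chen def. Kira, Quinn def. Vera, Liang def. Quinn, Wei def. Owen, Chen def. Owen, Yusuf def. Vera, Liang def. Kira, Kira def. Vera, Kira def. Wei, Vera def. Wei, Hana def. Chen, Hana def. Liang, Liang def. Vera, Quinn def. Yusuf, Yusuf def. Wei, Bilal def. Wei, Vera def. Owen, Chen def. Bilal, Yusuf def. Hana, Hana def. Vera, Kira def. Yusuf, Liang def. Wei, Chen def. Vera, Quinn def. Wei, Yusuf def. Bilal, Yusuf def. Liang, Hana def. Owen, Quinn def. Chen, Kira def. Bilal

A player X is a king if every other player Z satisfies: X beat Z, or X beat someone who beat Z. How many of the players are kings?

8

Vera cannot reach Liang, Hana, Chen, Bilal in two steps.
Quinn reaches everyone (king).
Liang reaches everyone (king).
Hana reaches everyone (king).
Chen reaches everyone (king).
Owen reaches everyone (king).
Yusuf reaches everyone (king).
Bilal reaches everyone (king).
Kira reaches everyone (king).
Wei cannot reach Vera, Liang, Hana, Chen, Bilal in two steps.
Kings: Quinn, Liang, Hana, Chen, Owen, Yusuf, Bilal, Kira — 8.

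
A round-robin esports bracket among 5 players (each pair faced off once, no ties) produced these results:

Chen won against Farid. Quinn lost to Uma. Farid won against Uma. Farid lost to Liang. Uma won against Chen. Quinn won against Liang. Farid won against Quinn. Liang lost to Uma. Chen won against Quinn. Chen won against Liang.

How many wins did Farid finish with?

Farid's results: beat Uma, Quinn; lost to Chen, Liang.
That is 2 wins.

2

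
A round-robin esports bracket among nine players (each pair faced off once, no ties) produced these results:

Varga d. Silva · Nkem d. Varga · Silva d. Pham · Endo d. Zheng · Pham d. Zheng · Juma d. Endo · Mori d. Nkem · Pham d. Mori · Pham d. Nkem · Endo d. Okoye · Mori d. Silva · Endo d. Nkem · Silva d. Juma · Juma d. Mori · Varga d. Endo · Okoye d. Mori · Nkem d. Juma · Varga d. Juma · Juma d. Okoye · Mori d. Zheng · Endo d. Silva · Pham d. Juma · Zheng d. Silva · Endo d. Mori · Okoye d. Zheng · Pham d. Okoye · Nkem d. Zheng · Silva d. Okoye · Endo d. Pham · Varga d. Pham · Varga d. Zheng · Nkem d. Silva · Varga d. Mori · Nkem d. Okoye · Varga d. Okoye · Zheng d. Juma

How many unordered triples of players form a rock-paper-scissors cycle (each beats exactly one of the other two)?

Win totals: Zheng 2, Pham 5, Okoye 2, Silva 3, Juma 3, Nkem 5, Mori 3, Endo 6, Varga 7.
A player with w wins dominates both others in C(w,2) triples; summing gives 1 + 10 + 1 + 3 + 3 + 10 + 3 + 15 + 21 = 67 transitive triples.
Total triples C(9,3) = 84, so cyclic triples = 84 − 67 = 17.

17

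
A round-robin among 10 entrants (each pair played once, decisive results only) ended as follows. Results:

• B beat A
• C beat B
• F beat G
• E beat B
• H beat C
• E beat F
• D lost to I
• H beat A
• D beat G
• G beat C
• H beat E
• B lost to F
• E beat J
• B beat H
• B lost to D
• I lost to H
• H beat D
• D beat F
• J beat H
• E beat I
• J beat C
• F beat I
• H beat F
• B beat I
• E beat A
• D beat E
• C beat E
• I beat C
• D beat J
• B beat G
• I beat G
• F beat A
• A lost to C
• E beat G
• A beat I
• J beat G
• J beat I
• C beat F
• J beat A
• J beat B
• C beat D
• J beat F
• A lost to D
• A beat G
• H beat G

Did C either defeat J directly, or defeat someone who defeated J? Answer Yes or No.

Yes

C did not beat J directly.
C beat A, B, D, E, F. Of those, D beat J.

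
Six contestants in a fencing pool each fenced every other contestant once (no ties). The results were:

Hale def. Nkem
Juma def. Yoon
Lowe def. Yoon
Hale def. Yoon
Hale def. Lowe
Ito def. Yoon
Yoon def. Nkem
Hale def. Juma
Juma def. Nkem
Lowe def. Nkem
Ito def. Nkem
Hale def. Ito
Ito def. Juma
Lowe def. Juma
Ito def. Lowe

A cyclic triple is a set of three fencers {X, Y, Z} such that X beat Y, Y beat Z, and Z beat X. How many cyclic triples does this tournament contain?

0

Win totals: Ito 4, Juma 2, Yoon 1, Hale 5, Lowe 3, Nkem 0.
A fencer with w wins dominates both others in C(w,2) triples; summing gives 6 + 1 + 0 + 10 + 3 + 0 = 20 transitive triples.
Total triples C(6,3) = 20, so cyclic triples = 20 − 20 = 0.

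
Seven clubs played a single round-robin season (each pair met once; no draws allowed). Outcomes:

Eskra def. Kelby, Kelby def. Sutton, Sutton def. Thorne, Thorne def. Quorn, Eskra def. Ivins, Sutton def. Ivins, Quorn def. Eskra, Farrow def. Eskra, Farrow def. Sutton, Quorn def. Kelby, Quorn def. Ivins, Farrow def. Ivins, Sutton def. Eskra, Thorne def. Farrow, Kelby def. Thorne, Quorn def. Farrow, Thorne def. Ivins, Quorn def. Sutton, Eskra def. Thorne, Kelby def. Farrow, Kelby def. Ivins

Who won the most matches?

Quorn

Win totals: Eskra 3, Quorn 5, Kelby 4, Sutton 3, Farrow 3, Thorne 3, Ivins 0.
Quorn leads with 5 wins (next highest: 4).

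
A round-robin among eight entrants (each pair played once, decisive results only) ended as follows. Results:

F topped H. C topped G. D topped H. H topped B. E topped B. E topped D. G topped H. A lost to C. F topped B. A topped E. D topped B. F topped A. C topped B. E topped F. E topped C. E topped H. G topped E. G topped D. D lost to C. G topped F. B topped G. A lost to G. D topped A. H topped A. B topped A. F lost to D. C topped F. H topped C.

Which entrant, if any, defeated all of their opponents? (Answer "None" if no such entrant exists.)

None

Highest win total is G with 5 (out of 7 possible).
G lost to B, C, so no entrant went undefeated.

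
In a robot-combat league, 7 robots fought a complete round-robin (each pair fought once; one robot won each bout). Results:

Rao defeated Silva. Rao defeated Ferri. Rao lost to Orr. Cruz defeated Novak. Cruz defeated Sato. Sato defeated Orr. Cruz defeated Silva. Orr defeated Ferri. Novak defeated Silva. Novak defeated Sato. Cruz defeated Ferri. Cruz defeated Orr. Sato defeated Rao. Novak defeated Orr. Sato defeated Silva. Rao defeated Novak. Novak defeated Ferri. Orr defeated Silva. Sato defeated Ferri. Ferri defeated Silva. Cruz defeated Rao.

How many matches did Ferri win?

1

Ferri's results: beat Silva; lost to Orr, Rao, Cruz, Novak, Sato.
That is 1 win.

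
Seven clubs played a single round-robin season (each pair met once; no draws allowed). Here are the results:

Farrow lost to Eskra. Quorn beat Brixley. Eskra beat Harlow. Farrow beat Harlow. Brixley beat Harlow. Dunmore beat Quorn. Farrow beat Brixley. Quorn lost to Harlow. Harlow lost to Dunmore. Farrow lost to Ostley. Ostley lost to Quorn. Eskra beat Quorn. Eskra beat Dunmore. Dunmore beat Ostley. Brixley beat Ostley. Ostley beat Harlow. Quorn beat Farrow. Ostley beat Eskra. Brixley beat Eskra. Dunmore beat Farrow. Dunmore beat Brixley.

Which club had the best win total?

Dunmore

Win totals: Eskra 4, Brixley 3, Dunmore 5, Quorn 3, Harlow 1, Farrow 2, Ostley 3.
Dunmore leads with 5 wins (next highest: 4).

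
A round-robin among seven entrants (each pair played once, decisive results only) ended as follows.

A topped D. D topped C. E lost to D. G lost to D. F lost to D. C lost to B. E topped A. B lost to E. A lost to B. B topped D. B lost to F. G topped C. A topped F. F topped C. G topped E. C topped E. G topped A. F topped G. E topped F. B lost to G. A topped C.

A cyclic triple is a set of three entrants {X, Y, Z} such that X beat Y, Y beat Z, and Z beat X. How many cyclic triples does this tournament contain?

11

Win totals: A 3, B 3, C 1, D 4, E 3, F 3, G 4.
An entrant with w wins dominates both others in C(w,2) triples; summing gives 3 + 3 + 0 + 6 + 3 + 3 + 6 = 24 transitive triples.
Total triples C(7,3) = 35, so cyclic triples = 35 − 24 = 11.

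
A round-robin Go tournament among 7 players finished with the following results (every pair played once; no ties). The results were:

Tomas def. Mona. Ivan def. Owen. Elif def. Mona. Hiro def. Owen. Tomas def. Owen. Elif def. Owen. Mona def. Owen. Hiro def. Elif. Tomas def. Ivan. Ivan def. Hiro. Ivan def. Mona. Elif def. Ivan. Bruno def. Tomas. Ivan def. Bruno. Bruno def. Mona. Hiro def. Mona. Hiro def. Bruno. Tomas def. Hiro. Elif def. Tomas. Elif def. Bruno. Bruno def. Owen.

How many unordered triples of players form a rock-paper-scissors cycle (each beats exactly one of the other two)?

4

Win totals: Bruno 3, Tomas 4, Mona 1, Hiro 4, Ivan 4, Owen 0, Elif 5.
A player with w wins dominates both others in C(w,2) triples; summing gives 3 + 6 + 0 + 6 + 6 + 0 + 10 = 31 transitive triples.
Total triples C(7,3) = 35, so cyclic triples = 35 − 31 = 4.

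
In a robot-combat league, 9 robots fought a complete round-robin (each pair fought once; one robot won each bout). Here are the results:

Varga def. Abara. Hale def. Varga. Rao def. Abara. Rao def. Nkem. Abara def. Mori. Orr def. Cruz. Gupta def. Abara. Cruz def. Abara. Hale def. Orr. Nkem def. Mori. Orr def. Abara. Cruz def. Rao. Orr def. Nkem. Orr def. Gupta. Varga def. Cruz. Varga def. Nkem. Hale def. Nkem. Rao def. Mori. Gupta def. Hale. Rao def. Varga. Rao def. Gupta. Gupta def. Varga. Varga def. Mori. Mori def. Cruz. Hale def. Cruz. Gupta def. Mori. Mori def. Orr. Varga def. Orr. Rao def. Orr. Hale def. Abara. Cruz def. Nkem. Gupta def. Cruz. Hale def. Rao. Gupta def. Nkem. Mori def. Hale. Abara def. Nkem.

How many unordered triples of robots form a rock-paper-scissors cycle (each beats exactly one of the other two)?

Win totals: Gupta 6, Nkem 1, Mori 3, Rao 6, Abara 2, Hale 6, Varga 5, Orr 4, Cruz 3.
A robot with w wins dominates both others in C(w,2) triples; summing gives 15 + 0 + 3 + 15 + 1 + 15 + 10 + 6 + 3 = 68 transitive triples.
Total triples C(9,3) = 84, so cyclic triples = 84 − 68 = 16.

16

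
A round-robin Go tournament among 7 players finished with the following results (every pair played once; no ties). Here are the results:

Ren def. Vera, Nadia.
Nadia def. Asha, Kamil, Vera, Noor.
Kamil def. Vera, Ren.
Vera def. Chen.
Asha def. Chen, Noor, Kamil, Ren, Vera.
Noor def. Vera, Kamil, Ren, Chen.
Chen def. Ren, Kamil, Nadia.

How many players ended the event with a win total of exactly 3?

Win totals: Noor 4, Chen 3, Vera 1, Nadia 4, Kamil 2, Asha 5, Ren 2.
Exactly 3: Chen — 1 player.

1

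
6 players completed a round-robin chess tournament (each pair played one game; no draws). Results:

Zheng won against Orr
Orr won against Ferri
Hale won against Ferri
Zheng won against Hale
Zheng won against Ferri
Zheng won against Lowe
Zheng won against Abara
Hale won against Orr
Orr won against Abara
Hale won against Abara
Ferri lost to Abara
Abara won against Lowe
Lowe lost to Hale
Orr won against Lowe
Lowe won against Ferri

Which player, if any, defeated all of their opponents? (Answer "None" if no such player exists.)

Zheng has 5 wins out of 5 opponents — a perfect record.

Zheng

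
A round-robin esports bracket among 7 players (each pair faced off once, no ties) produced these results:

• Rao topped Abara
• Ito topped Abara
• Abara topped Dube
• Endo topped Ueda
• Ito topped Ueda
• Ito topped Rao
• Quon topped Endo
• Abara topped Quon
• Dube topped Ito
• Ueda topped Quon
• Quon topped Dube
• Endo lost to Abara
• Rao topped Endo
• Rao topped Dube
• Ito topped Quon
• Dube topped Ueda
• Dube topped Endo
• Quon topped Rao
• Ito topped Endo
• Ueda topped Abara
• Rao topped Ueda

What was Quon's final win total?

3

Quon's results: beat Endo, Dube, Rao; lost to Ueda, Abara, Ito.
That is 3 wins.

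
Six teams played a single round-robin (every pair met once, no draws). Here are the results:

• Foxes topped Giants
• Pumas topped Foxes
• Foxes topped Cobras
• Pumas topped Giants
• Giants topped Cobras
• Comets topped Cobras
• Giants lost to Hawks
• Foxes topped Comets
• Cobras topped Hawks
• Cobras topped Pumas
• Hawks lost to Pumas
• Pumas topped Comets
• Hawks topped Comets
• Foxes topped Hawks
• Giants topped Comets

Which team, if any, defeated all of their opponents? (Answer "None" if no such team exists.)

None

Highest win total is Pumas with 4 (out of 5 possible).
Pumas lost to Cobras, so no team went undefeated.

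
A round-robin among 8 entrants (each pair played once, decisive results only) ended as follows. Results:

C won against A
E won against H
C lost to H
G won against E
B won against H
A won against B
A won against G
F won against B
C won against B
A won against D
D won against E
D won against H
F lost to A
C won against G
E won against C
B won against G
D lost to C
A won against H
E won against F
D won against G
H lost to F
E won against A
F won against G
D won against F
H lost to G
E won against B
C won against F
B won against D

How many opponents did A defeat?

5

A's results: beat B, D, F, G, H; lost to C, E.
That is 5 wins.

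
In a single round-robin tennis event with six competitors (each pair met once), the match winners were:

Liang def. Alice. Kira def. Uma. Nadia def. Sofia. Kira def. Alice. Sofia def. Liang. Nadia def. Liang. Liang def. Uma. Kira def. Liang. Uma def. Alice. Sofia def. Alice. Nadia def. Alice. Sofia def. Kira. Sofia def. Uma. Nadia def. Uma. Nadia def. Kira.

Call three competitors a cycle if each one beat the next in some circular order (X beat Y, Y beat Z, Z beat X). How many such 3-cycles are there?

Win totals: Uma 1, Sofia 4, Nadia 5, Kira 3, Alice 0, Liang 2.
A competitor with w wins dominates both others in C(w,2) triples; summing gives 0 + 6 + 10 + 3 + 0 + 1 = 20 transitive triples.
Total triples C(6,3) = 20, so cyclic triples = 20 − 20 = 0.

0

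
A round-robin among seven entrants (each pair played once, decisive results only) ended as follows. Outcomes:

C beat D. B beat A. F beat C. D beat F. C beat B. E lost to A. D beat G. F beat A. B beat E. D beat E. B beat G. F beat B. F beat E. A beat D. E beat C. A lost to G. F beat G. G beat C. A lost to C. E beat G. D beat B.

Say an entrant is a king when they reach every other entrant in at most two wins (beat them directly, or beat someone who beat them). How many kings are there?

A reaches everyone (king).
B cannot reach F in two steps.
C reaches everyone (king).
D reaches everyone (king).
E cannot reach F in two steps.
F reaches everyone (king).
G cannot reach F in two steps.
Kings: A, C, D, F — 4.

4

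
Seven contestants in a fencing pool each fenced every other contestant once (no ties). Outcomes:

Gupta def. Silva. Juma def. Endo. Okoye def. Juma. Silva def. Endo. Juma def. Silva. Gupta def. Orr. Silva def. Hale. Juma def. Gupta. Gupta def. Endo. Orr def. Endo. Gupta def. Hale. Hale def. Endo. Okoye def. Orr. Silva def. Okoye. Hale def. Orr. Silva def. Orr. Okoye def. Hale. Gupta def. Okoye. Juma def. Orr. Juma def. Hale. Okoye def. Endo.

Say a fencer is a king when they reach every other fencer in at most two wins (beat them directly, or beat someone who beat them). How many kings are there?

3

Gupta reaches everyone (king).
Hale cannot reach Gupta, Juma, Okoye, Silva in two steps.
Orr cannot reach Gupta, Hale, Juma, Okoye, Silva in two steps.
Endo cannot reach Gupta, Hale, Orr, Juma, Okoye, Silva in two steps.
Juma reaches everyone (king).
Okoye reaches everyone (king).
Silva cannot reach Gupta in two steps.
Kings: Gupta, Juma, Okoye — 3.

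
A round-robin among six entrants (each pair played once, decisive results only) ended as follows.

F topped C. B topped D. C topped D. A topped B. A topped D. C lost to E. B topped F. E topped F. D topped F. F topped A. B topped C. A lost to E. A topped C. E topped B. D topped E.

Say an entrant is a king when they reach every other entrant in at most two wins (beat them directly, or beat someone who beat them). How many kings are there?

4

A reaches everyone (king).
B reaches everyone (king).
C cannot reach A, B in two steps.
D reaches everyone (king).
E reaches everyone (king).
F cannot reach E in two steps.
Kings: A, B, D, E — 4.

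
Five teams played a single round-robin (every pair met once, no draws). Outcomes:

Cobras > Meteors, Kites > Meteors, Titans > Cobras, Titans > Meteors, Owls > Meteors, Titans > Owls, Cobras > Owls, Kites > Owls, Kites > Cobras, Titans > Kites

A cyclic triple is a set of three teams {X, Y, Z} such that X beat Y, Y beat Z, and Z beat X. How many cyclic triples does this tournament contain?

0

Of the C(5,3) = 10 triples, the cyclic ones are: none.
That is 0.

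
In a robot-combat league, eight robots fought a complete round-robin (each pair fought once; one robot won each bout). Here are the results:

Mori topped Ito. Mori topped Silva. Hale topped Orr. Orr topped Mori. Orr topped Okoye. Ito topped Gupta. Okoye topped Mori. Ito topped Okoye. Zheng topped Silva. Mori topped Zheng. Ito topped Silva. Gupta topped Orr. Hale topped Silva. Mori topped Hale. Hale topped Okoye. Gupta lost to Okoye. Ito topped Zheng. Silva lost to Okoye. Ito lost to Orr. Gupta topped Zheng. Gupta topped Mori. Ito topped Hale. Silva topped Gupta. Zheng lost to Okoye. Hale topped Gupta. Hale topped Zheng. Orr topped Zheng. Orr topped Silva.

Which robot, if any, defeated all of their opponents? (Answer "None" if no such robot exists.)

None

Highest win total is Orr with 5 (out of 7 possible).
Orr lost to Hale, Gupta, so no robot went undefeated.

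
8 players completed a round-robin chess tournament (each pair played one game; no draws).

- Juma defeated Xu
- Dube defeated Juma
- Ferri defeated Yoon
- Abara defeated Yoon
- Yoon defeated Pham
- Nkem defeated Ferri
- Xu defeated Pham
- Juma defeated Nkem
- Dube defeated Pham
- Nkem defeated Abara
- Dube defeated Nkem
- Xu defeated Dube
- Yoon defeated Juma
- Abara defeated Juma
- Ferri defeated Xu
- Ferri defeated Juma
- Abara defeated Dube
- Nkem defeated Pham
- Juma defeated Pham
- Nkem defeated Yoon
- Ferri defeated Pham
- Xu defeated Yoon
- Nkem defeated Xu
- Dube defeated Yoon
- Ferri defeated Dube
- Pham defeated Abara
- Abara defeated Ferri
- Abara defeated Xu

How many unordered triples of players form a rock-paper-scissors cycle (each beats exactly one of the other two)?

Win totals: Dube 4, Nkem 5, Xu 3, Abara 5, Juma 3, Ferri 5, Pham 1, Yoon 2.
A player with w wins dominates both others in C(w,2) triples; summing gives 6 + 10 + 3 + 10 + 3 + 10 + 0 + 1 = 43 transitive triples.
Total triples C(8,3) = 56, so cyclic triples = 56 − 43 = 13.

13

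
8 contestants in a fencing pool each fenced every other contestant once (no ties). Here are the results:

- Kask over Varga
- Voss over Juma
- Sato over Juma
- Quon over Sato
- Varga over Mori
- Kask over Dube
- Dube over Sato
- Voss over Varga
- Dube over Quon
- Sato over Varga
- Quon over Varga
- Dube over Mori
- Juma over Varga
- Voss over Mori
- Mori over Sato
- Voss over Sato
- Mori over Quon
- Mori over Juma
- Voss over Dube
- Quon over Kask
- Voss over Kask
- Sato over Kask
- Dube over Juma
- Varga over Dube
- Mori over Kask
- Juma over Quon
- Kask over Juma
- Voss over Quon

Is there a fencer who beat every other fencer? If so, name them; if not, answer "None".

Voss

Voss has 7 wins out of 7 opponents — a perfect record.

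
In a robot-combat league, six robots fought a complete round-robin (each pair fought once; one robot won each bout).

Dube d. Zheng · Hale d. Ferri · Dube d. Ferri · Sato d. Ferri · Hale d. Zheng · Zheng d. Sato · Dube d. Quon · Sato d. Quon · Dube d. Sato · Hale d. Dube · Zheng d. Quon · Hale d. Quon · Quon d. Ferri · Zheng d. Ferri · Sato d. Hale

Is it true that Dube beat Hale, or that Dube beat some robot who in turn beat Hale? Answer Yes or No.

Dube did not beat Hale directly.
Dube beat Ferri, Zheng, Quon, Sato. Of those, Sato beat Hale.

Yes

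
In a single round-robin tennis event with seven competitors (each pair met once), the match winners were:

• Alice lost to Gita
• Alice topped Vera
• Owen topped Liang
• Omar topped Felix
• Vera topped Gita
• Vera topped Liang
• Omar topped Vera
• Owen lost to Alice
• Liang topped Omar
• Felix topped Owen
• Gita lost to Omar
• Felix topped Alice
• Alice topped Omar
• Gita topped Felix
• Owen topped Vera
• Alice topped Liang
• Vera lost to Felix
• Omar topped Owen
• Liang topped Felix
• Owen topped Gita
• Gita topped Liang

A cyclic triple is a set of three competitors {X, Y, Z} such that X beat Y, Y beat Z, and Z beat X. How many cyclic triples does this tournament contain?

Win totals: Vera 2, Felix 3, Liang 2, Owen 3, Gita 3, Omar 4, Alice 4.
A competitor with w wins dominates both others in C(w,2) triples; summing gives 1 + 3 + 1 + 3 + 3 + 6 + 6 = 23 transitive triples.
Total triples C(7,3) = 35, so cyclic triples = 35 − 23 = 12.

12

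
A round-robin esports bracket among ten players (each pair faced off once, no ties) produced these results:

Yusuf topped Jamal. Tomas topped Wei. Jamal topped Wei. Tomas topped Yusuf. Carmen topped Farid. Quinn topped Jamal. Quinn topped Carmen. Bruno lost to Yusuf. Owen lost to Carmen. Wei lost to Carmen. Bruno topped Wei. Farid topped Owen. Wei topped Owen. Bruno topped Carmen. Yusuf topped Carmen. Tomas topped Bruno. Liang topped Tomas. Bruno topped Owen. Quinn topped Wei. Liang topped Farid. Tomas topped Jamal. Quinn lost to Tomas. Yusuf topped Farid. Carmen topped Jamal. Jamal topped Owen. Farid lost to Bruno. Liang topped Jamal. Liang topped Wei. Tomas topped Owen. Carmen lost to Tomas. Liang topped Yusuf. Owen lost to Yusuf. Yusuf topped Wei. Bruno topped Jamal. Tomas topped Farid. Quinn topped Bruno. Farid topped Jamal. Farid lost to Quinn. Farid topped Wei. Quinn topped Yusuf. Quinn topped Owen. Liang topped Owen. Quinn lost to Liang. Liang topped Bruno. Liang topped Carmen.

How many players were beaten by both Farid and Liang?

Farid beat: Wei, Jamal, Owen.
Liang beat: Wei, Yusuf, Farid, Tomas, Jamal, Bruno, Carmen, Quinn, Owen.
Both beat: Wei, Jamal, Owen — 3.

3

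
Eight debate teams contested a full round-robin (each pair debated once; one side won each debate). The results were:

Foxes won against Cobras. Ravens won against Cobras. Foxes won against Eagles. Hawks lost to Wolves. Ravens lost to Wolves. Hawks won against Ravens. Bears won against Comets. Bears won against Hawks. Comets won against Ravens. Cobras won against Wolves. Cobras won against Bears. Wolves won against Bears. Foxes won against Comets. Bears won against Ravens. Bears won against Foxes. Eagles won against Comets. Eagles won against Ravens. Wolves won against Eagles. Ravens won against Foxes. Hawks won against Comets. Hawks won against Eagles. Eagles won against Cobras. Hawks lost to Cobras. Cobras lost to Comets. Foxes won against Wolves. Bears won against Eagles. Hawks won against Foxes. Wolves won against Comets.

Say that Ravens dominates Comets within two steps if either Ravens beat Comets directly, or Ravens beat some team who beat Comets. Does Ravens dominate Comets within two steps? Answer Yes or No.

Ravens did not beat Comets directly.
Ravens beat Cobras, Foxes. Of those, Foxes beat Comets.

Yes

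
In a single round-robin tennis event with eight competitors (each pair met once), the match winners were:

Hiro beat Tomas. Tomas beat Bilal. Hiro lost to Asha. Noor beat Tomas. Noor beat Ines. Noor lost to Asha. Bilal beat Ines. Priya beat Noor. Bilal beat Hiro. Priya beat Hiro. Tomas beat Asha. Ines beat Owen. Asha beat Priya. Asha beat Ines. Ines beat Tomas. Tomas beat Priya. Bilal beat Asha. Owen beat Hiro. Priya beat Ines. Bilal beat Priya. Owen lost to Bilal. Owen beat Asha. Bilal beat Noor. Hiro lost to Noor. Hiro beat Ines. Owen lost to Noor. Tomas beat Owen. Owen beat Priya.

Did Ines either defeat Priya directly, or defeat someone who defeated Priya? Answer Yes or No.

Yes

Ines did not beat Priya directly.
Ines beat Tomas, Owen. Of those, Tomas beat Priya.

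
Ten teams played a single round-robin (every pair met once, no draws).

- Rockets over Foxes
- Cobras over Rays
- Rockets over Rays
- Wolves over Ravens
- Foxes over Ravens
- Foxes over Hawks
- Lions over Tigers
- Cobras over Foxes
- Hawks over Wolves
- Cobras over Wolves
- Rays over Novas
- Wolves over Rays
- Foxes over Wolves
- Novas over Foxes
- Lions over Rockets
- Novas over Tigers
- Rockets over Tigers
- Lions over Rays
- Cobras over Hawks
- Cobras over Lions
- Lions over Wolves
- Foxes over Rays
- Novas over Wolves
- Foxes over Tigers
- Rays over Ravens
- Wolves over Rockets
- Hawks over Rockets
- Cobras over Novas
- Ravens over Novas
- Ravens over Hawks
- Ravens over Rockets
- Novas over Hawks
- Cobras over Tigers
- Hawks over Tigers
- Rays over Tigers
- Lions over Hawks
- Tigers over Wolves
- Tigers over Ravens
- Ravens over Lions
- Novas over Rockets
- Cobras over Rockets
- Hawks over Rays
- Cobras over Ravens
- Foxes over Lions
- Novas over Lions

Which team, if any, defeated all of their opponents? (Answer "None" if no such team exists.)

Cobras has 9 wins out of 9 opponents — a perfect record.

Cobras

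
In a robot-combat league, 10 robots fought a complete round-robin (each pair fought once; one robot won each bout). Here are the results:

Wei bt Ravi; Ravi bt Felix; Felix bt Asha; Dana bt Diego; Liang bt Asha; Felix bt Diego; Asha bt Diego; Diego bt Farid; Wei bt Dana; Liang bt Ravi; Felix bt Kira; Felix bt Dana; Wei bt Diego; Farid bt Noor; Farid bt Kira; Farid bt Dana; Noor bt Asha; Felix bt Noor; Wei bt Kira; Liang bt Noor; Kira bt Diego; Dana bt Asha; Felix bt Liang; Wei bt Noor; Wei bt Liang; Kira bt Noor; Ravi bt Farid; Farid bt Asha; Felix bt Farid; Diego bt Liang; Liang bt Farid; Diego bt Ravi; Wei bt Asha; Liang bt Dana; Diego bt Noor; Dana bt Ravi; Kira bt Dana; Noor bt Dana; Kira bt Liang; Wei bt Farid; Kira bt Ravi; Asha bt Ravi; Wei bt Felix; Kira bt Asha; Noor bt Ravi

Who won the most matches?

Wei

Win totals: Asha 2, Noor 3, Dana 3, Wei 9, Farid 4, Ravi 2, Diego 4, Kira 6, Liang 5, Felix 7.
Wei leads with 9 wins (next highest: 7).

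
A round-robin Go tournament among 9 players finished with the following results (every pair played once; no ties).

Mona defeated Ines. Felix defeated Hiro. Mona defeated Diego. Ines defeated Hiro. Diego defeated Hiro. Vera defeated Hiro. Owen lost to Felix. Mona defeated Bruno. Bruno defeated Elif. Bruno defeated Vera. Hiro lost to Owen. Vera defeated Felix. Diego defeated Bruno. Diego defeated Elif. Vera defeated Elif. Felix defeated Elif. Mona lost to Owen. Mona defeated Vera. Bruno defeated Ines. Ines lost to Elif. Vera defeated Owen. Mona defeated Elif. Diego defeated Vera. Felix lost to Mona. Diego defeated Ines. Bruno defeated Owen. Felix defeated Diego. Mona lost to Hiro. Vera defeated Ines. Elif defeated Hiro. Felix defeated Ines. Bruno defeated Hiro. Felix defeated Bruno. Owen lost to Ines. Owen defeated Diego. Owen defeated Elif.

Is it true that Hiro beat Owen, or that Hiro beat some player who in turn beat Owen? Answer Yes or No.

Hiro did not beat Owen directly.
Hiro beat Mona, but each of them lost to Owen. No two-step path.

No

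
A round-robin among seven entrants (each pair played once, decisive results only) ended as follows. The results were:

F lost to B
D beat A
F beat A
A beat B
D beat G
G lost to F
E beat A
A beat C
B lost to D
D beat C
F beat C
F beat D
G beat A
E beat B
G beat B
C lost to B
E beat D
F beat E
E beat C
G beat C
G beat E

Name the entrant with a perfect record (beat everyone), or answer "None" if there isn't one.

Highest win total is F with 5 (out of 6 possible).
F lost to B, so no entrant went undefeated.

None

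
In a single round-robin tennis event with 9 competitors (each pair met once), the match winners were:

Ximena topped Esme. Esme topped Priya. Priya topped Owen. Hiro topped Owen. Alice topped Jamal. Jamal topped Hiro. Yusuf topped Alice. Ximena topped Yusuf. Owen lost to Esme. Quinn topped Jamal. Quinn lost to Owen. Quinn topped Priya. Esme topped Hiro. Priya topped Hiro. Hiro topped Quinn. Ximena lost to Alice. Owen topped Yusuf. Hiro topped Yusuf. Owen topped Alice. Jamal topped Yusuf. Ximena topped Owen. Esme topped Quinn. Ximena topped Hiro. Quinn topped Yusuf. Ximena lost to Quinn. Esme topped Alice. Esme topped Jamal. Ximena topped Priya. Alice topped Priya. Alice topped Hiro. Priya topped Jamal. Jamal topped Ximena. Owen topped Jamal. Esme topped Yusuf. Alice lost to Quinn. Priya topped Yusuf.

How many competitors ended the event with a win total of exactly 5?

2

Win totals: Ximena 5, Owen 4, Yusuf 1, Jamal 3, Hiro 3, Esme 7, Alice 4, Priya 4, Quinn 5.
Exactly 5: Ximena, Quinn — 2 competitors.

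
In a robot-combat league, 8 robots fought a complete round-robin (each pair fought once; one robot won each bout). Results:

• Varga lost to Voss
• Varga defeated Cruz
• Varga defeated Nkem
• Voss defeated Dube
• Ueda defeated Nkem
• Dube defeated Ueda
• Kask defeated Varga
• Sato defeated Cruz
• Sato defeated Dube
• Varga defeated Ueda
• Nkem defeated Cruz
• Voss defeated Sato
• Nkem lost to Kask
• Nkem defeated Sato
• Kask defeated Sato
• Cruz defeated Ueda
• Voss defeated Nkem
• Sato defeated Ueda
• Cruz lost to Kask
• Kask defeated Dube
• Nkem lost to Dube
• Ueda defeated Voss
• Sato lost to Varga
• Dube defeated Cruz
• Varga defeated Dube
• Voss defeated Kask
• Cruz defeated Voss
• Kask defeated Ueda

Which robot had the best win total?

Win totals: Ueda 2, Varga 5, Dube 3, Cruz 2, Sato 3, Nkem 2, Voss 5, Kask 6.
Kask leads with 6 wins (next highest: 5).

Kask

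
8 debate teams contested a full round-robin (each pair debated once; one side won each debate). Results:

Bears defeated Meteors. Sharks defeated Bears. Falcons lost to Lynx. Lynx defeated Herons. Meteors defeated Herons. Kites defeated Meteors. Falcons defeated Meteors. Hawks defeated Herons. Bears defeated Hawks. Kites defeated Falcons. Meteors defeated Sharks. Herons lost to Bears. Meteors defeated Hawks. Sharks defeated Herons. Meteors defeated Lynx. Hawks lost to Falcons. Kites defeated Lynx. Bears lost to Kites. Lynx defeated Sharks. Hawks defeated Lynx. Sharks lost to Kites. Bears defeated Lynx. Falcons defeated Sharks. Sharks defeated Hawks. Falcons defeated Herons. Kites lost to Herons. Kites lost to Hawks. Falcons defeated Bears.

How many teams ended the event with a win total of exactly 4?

2

Win totals: Herons 1, Falcons 5, Hawks 3, Lynx 3, Sharks 3, Kites 5, Meteors 4, Bears 4.
Exactly 4: Meteors, Bears — 2 teams.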